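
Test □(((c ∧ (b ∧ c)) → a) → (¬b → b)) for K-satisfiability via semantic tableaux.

Satisfiable (open branch found)

1. □(((c ∧ (b ∧ c)) → a) → (¬b → b)), u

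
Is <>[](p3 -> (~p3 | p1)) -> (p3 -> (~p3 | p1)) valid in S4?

Tableau for the negation ~(<>[](p3 -> (~p3 | p1)) -> (p3 -> (~p3 | p1))):
1. ~(<>[](p3 -> (~p3 | p1)) -> (p3 -> (~p3 | p1))), u
2. <>[](p3 -> (~p3 | p1)), u   [~->-rule on 1]
3. ~(p3 -> (~p3 | p1)), u   [~->-rule on 1]
4. p3, u   [~->-rule on 3]
5. ~(~p3 | p1), u   [~->-rule on 3]
6. ~p1, u   [~|-rule on 5]
7. [](p3 -> (~p3 | p1)), v   [<>-rule on 2: fresh world v, uRv]
8. p3 -> (~p3 | p1), v   [[]-rule on 7 via vRv]
9. ~p3 | p1, v   [->-rule on 8 (branches; this branch)]
10. p1, v   [|-rule on 9 (branches; this branch)]
Accessibility: uRu, uRv, vRv
The negation has an open branch (countermodel exists).

Invalid (countermodel exists)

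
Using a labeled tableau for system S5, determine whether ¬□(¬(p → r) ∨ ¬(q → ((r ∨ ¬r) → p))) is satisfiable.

Satisfiable (open branch found)

1. ¬□(¬(p → r) ∨ ¬(q → ((r ∨ ¬r) → p))), u
2. ¬(¬(p → r) ∨ ¬(q → ((r ∨ ¬r) → p))), v
3. p → r, v
4. q → ((r ∨ ¬r) → p), v
5. r, v
6. (r ∨ ¬r) → p, v
7. p, v
Accessibility: uRu, uRv, vRu, vRv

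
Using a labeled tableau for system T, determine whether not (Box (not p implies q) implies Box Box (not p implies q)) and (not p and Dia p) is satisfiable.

1. not (Box (not p implies q) implies Box Box (not p implies q)) and (not p and Dia p), 0
2. not (Box (not p implies q) implies Box Box (not p implies q)), 0
3. not p and Dia p, 0
4. Box (not p implies q), 0
5. not Box Box (not p implies q), 0
6. not p, 0
7. Dia p, 0
8. not p implies q, 0
9. q, 0
10. not Box (not p implies q), 1
11. not p implies q, 1
12. q, 1
13. p, 2
14. not p implies q, 2
15. q, 2
16. not (not p implies q), 3
17. not p, 3
18. not q, 3
Accessibility: 0R0, 0R1, 0R2, 1R1, 1R3, 2R2, 3R3

Yes, satisfiable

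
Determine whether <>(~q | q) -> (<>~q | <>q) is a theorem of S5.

Yes, valid

Tableau for the negation ~(<>(~q | q) -> (<>~q | <>q)):
1. ~(<>(~q | q) -> (<>~q | <>q)), 0
2. <>(~q | q), 0
3. ~(<>~q | <>q), 0
4. ~<>~q, 0
5. ~<>q, 0
6. q, 0
7. ~q, 0
Accessibility: 0R0
Branch closes: q and ~q both at 0.
Every branch of the negation's tableau closes; the branch above is one of them.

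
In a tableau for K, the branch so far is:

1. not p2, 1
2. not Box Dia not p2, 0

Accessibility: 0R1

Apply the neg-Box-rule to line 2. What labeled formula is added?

a fresh world 2 with 0R2, and not Dia not p2 at 2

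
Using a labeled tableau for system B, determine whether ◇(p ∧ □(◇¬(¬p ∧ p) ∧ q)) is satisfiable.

Satisfiable

1. ◇(p ∧ □(◇¬(¬p ∧ p) ∧ q)), u
2. p ∧ □(◇¬(¬p ∧ p) ∧ q), v
3. p, v
4. □(◇¬(¬p ∧ p) ∧ q), v
5. ◇¬(¬p ∧ p) ∧ q, u
6. ◇¬(¬p ∧ p), u
7. q, u
8. ◇¬(¬p ∧ p) ∧ q, v
9. ◇¬(¬p ∧ p), v
10. q, v
11. ¬(¬p ∧ p), w
12. ¬p, w
13. ¬(¬p ∧ p), x
14. ◇¬(¬p ∧ p) ∧ q, x
15. ◇¬(¬p ∧ p), x
16. q, x
17. ¬p, x
18. ¬(¬p ∧ p), y
19. ¬p, y
Accessibility: uRu, uRv, uRw, vRu, vRv, vRx, wRu, wRw, xRv, xRx, xRy, yRx, yRy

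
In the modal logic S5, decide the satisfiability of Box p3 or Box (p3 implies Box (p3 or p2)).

1. Box p3 or Box (p3 implies Box (p3 or p2)), w0
2. Box (p3 implies Box (p3 or p2)), w0
3. p3 implies Box (p3 or p2), w0
4. Box (p3 or p2), w0
5. p3 or p2, w0
6. p2, w0
Accessibility: w0Rw0

Satisfiable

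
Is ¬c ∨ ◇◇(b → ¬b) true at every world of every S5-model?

Not valid

Tableau for the negation ¬(¬c ∨ ◇◇(b → ¬b)):
1. ¬(¬c ∨ ◇◇(b → ¬b)), w0
2. c, w0   [¬∨-rule on 1]
3. ¬◇◇(b → ¬b), w0   [¬∨-rule on 1]
4. ¬◇(b → ¬b), w0   [¬◇-rule on 3 via w0Rw0]
5. ¬(b → ¬b), w0   [¬◇-rule on 4 via w0Rw0]
6. b, w0   [¬→-rule on 5]
Accessibility: w0Rw0
The negation has an open branch (countermodel exists).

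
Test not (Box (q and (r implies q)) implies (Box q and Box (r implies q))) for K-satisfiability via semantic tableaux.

1. not (Box (q and (r implies q)) implies (Box q and Box (r implies q))), w0
2. Box (q and (r implies q)), w0
3. not (Box q and Box (r implies q)), w0
4. not Box (r implies q), w0
5. not (r implies q), w1
6. r, w1
7. not q, w1
8. q and (r implies q), w1
9. q, w1
10. r implies q, w1
Accessibility: w0Rw1
Branch closes: q and not q both at w1.
Every branch closes; the branch above is one of them.

Unsatisfiable (every branch closes)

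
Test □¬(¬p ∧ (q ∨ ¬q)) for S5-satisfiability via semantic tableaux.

Yes, satisfiable

1. □¬(¬p ∧ (q ∨ ¬q)), w0
2. ¬(¬p ∧ (q ∨ ¬q)), w0
3. p, w0
Accessibility: w0Rw0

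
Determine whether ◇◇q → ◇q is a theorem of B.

Not valid

Tableau for the negation ¬(◇◇q → ◇q):
1. ¬(◇◇q → ◇q), u
2. ◇◇q, u   [¬→-rule on 1]
3. ¬◇q, u   [¬→-rule on 1]
4. ¬q, u   [¬◇-rule on 3 via uRu]
5. ◇q, v   [◇-rule on 2: fresh world v, uRv]
6. ¬q, v   [¬◇-rule on 3 via uRv]
7. q, w   [◇-rule on 5: fresh world w, vRw]
Accessibility: uRu, uRv, vRu, vRv, vRw, wRv, wRw
The negation has an open branch (countermodel exists).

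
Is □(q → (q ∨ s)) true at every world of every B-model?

Tableau for the negation ¬□(q → (q ∨ s)):
1. ¬□(q → (q ∨ s)), w0
2. ¬(q → (q ∨ s)), w1
3. q, w1
4. ¬(q ∨ s), w1
5. ¬q, w1
6. ¬s, w1
Accessibility: w0Rw0, w0Rw1, w1Rw0, w1Rw1
Branch closes: q and ¬q both at w1.
Every branch of the negation's tableau closes; the branch above is one of them.

Valid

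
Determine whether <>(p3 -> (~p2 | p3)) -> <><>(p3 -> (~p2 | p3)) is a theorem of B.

Valid in B

Tableau for the negation ~(<>(p3 -> (~p2 | p3)) -> <><>(p3 -> (~p2 | p3))):
1. ~(<>(p3 -> (~p2 | p3)) -> <><>(p3 -> (~p2 | p3))), 0
2. <>(p3 -> (~p2 | p3)), 0   [~->-rule on 1]
3. ~<><>(p3 -> (~p2 | p3)), 0   [~->-rule on 1]
4. ~<>(p3 -> (~p2 | p3)), 0   [~<>-rule on 3 via 0R0]
5. ~(p3 -> (~p2 | p3)), 0   [~<>-rule on 4 via 0R0]
6. p3, 0   [~->-rule on 5]
7. ~(~p2 | p3), 0   [~->-rule on 5]
8. p2, 0   [~|-rule on 7]
9. ~p3, 0   [~|-rule on 7]
Accessibility: 0R0
Branch closes: p3 and ~p3 both at 0.
Every branch of the negation's tableau closes; the branch above is one of them.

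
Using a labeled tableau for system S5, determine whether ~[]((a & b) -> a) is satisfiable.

No, unsatisfiable

1. ~[]((a & b) -> a), w0
2. ~((a & b) -> a), w1
3. a & b, w1
4. ~a, w1
5. a, w1
6. b, w1
Accessibility: w0Rw0, w0Rw1, w1Rw0, w1Rw1
Branch closes: a and ~a both at w1.
All branches of the tableau close; one closing branch shown above.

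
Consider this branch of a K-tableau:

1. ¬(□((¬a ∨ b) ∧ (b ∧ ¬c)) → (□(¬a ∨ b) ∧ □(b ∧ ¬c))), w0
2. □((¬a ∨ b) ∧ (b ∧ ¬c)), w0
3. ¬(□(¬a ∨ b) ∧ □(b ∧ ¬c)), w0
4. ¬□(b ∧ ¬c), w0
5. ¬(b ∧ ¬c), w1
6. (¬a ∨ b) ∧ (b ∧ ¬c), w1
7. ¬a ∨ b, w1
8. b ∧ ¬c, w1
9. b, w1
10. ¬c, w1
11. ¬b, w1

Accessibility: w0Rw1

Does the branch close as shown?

Both b and ¬b appear at w1.

Closed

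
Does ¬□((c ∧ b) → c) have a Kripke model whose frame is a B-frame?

1. ¬□((c ∧ b) → c), 0
2. ¬((c ∧ b) → c), 1
3. c ∧ b, 1
4. ¬c, 1
5. c, 1
6. b, 1
Accessibility: 0R0, 0R1, 1R0, 1R1
Branch closes: c and ¬c both at 1.
All branches of the tableau close; one closing branch shown above.

Unsatisfiable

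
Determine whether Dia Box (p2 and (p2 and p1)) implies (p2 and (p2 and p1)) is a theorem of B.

Tableau for the negation not (Dia Box (p2 and (p2 and p1)) implies (p2 and (p2 and p1))):
1. not (Dia Box (p2 and (p2 and p1)) implies (p2 and (p2 and p1))), u
2. Dia Box (p2 and (p2 and p1)), u
3. not (p2 and (p2 and p1)), u
4. not (p2 and p1), u
5. not p1, u
6. Box (p2 and (p2 and p1)), v
7. p2 and (p2 and p1), u
8. p2, u
9. p2 and p1, u
10. p1, u
Accessibility: uRu, uRv, vRu, vRv
Branch closes: p1 and not p1 both at u.
Every branch of the negation's tableau closes; the branch above is one of them.

Valid in B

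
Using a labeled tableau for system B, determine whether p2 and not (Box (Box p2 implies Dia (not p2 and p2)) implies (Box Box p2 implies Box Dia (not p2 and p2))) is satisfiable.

1. p2 and not (Box (Box p2 implies Dia (not p2 and p2)) implies (Box Box p2 implies Box Dia (not p2 and p2))), w0
2. p2, w0
3. not (Box (Box p2 implies Dia (not p2 and p2)) implies (Box Box p2 implies Box Dia (not p2 and p2))), w0
4. Box (Box p2 implies Dia (not p2 and p2)), w0
5. not (Box Box p2 implies Box Dia (not p2 and p2)), w0
6. Box Box p2, w0
7. not Box Dia (not p2 and p2), w0
8. Box p2 implies Dia (not p2 and p2), w0
9. Box p2, w0
10. not Box p2, w0
11. not Dia (not p2 and p2), w1
12. Box p2 implies Dia (not p2 and p2), w1
13. Box p2, w1
14. p2, w1
15. not (not p2 and p2), w0
16. not (not p2 and p2), w1
17. Dia (not p2 and p2), w1
18. not p2, w2
19. Box p2 implies Dia (not p2 and p2), w2
20. Box p2, w2
21. p2, w2
Accessibility: w0Rw0, w0Rw1, w0Rw2, w1Rw0, w1Rw1, w2Rw0, w2Rw2
Branch closes: p2 and not p2 both at w2.
All branches of the tableau close; one closing branch shown above.

Unsatisfiable (every branch closes)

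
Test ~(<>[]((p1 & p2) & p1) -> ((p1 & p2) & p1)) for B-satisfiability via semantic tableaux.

No, unsatisfiable

1. ~(<>[]((p1 & p2) & p1) -> ((p1 & p2) & p1)), w0
2. <>[]((p1 & p2) & p1), w0   [~->-rule on 1]
3. ~((p1 & p2) & p1), w0   [~->-rule on 1]
4. ~(p1 & p2), w0   [~&-rule on 3 (branches; this branch)]
5. ~p2, w0   [~&-rule on 4 (branches; this branch)]
6. []((p1 & p2) & p1), w1   [<>-rule on 2: fresh world w1, w0Rw1]
7. (p1 & p2) & p1, w0   [[]-rule on 6 via w1Rw0]
8. p1 & p2, w0   [&-rule on 7]
9. p1, w0   [&-rule on 7]
10. p2, w0   [&-rule on 8]
Accessibility: w0Rw0, w0Rw1, w1Rw0, w1Rw1
Branch closes: p2 and ~p2 both at w0.
All branches of the tableau close; one closing branch shown above.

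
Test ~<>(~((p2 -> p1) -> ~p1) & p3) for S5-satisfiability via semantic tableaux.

1. ~<>(~((p2 -> p1) -> ~p1) & p3), 0
2. ~(~((p2 -> p1) -> ~p1) & p3), 0
3. ~p3, 0
Accessibility: 0R0

Satisfiable (open branch found)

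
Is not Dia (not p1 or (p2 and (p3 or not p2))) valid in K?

No, not valid

Tableau for the negation Dia (not p1 or (p2 and (p3 or not p2))):
1. Dia (not p1 or (p2 and (p3 or not p2))), 0
2. not p1 or (p2 and (p3 or not p2)), 1
3. p2 and (p3 or not p2), 1
4. p2, 1
5. p3 or not p2, 1
6. p3, 1
Accessibility: 0R1
The negation has an open branch (countermodel exists).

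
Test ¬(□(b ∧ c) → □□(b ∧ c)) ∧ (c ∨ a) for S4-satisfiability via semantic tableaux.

Unsatisfiable

1. ¬(□(b ∧ c) → □□(b ∧ c)) ∧ (c ∨ a), 0
2. ¬(□(b ∧ c) → □□(b ∧ c)), 0
3. c ∨ a, 0
4. □(b ∧ c), 0
5. ¬□□(b ∧ c), 0
6. b ∧ c, 0
7. b, 0
8. c, 0
9. a, 0
10. ¬□(b ∧ c), 1
11. b ∧ c, 1
12. b, 1
13. c, 1
14. ¬(b ∧ c), 2
15. b ∧ c, 2
16. b, 2
17. c, 2
18. ¬c, 2
Accessibility: 0R0, 0R1, 0R2, 1R1, 1R2, 2R2
Branch closes: c and ¬c both at 2.
(One branch shown.) All branches close.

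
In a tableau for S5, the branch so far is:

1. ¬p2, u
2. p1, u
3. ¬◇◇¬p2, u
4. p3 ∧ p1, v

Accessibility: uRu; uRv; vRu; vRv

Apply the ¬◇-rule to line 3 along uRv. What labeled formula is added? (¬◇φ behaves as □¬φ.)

¬◇¬p2, v

¬◇φ behaves as □¬φ: propagate the negated body to each accessible world.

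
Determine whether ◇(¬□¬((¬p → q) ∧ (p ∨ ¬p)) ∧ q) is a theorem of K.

No, not valid

Tableau for the negation ¬◇(¬□¬((¬p → q) ∧ (p ∨ ¬p)) ∧ q):
1. ¬◇(¬□¬((¬p → q) ∧ (p ∨ ¬p)) ∧ q), 0
The negation has an open branch (countermodel exists).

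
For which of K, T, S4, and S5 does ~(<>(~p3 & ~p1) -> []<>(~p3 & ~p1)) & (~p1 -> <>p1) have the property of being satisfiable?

K, T, S4

S5-tableau for the formula:
1. ~(<>(~p3 & ~p1) -> []<>(~p3 & ~p1)) & (~p1 -> <>p1), w0
2. ~(<>(~p3 & ~p1) -> []<>(~p3 & ~p1)), w0
3. ~p1 -> <>p1, w0
4. <>(~p3 & ~p1), w0
5. ~[]<>(~p3 & ~p1), w0
6. <>p1, w0
7. ~p3 & ~p1, w1
8. ~p3, w1
9. ~p1, w1
10. ~<>(~p3 & ~p1), w2
11. ~(~p3 & ~p1), w0
12. ~(~p3 & ~p1), w1
13. ~(~p3 & ~p1), w2
14. p1, w0
15. p1, w1
Accessibility: w0Rw0, w0Rw1, w0Rw2, w1Rw0, w1Rw1, w1Rw2, w2Rw0, w2Rw1, w2Rw2
Branch closes: p1 and ~p1 both at w1.
Every branch closes (one shown): unsatisfiable in S5.
S4-tableau for the formula:
1. ~(<>(~p3 & ~p1) -> []<>(~p3 & ~p1)) & (~p1 -> <>p1), w0
2. ~(<>(~p3 & ~p1) -> []<>(~p3 & ~p1)), w0
3. ~p1 -> <>p1, w0
4. <>(~p3 & ~p1), w0
5. ~[]<>(~p3 & ~p1), w0
6. <>p1, w0
7. ~p3 & ~p1, w1
8. ~p3, w1
9. ~p1, w1
10. ~<>(~p3 & ~p1), w2
11. ~(~p3 & ~p1), w2
12. p1, w2
13. p1, w3
Accessibility: w0Rw0, w0Rw1, w0Rw2, w0Rw3, w1Rw1, w2Rw2, w3Rw3
Complete open branch: satisfiable in S4, hence also in K, T (this S4-model is also a K-model and a T-model).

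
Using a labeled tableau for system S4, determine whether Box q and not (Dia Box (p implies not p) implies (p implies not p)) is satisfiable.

1. Box q and not (Dia Box (p implies not p) implies (p implies not p)), w0
2. Box q, w0
3. not (Dia Box (p implies not p) implies (p implies not p)), w0
4. Dia Box (p implies not p), w0
5. not (p implies not p), w0
6. p, w0
7. q, w0
8. Box (p implies not p), w1
9. q, w1
10. p implies not p, w1
11. not p, w1
Accessibility: w0Rw0, w0Rw1, w1Rw1

Satisfiable (open branch found)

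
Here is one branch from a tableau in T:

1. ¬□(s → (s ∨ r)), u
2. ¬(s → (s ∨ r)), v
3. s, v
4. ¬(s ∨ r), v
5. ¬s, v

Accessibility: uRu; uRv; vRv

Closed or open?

Both s and ¬s appear at v.

Closed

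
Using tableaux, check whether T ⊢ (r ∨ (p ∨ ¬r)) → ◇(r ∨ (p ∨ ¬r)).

Tableau for the negation ¬((r ∨ (p ∨ ¬r)) → ◇(r ∨ (p ∨ ¬r))):
1. ¬((r ∨ (p ∨ ¬r)) → ◇(r ∨ (p ∨ ¬r))), u
2. r ∨ (p ∨ ¬r), u   [¬→-rule on 1]
3. ¬◇(r ∨ (p ∨ ¬r)), u   [¬→-rule on 1]
4. ¬(r ∨ (p ∨ ¬r)), u   [¬◇-rule on 3 via uRu]
5. ¬r, u   [¬∨-rule on 4]
6. ¬(p ∨ ¬r), u   [¬∨-rule on 4]
7. ¬p, u   [¬∨-rule on 6]
8. r, u   [¬∨-rule on 6]
Accessibility: uRu
Branch closes: r and ¬r both at u.
Every branch of the negation's tableau closes; the branch above is one of them.

Valid in T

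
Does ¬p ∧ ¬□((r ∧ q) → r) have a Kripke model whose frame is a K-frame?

Unsatisfiable

1. ¬p ∧ ¬□((r ∧ q) → r), 0
2. ¬p, 0
3. ¬□((r ∧ q) → r), 0
4. ¬((r ∧ q) → r), 1
5. r ∧ q, 1
6. ¬r, 1
7. r, 1
8. q, 1
Accessibility: 0R1
Branch closes: r and ¬r both at 1.
(One branch shown.) All branches close.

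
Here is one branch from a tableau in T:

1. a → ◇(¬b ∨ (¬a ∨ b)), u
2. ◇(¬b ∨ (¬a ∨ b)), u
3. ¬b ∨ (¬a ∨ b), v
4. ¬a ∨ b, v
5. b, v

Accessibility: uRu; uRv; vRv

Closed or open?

There is no literal clash: for every atom and world, at most one sign appears.

Not closed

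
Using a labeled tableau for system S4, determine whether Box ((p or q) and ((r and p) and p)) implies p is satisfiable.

Satisfiable

1. Box ((p or q) and ((r and p) and p)) implies p, w0
2. p, w0
Accessibility: w0Rw0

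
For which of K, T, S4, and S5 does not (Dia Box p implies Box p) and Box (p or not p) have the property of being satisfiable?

K, T, S4

S5-tableau for the formula:
1. not (Dia Box p implies Box p) and Box (p or not p), 0
2. not (Dia Box p implies Box p), 0
3. Box (p or not p), 0
4. Dia Box p, 0
5. not Box p, 0
6. p or not p, 0
7. p, 0
8. Box p, 1
9. p or not p, 1
10. p, 1
11. not p, 2
12. p or not p, 2
13. p, 2
Accessibility: 0R0, 0R1, 0R2, 1R0, 1R1, 1R2, 2R0, 2R1, 2R2
Branch closes: p and not p both at 2.
Every branch closes (one shown): unsatisfiable in S5.
S4-tableau for the formula:
1. not (Dia Box p implies Box p) and Box (p or not p), 0
2. not (Dia Box p implies Box p), 0
3. Box (p or not p), 0
4. Dia Box p, 0
5. not Box p, 0
6. p or not p, 0
7. not p, 0
8. Box p, 1
9. p or not p, 1
10. p, 1
11. not p, 2
12. p or not p, 2
Accessibility: 0R0, 0R1, 0R2, 1R1, 2R2
Complete open branch: satisfiable in S4, hence also in K, T (this S4-model is also a K-model and a T-model).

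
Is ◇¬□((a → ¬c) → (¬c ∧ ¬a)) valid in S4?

No, not valid

Tableau for the negation ¬◇¬□((a → ¬c) → (¬c ∧ ¬a)):
1. ¬◇¬□((a → ¬c) → (¬c ∧ ¬a)), 0
2. □((a → ¬c) → (¬c ∧ ¬a)), 0
3. (a → ¬c) → (¬c ∧ ¬a), 0
4. ¬c ∧ ¬a, 0
5. ¬c, 0
6. ¬a, 0
Accessibility: 0R0
The negation has an open branch (countermodel exists).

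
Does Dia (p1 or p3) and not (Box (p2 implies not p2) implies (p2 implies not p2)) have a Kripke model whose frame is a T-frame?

1. Dia (p1 or p3) and not (Box (p2 implies not p2) implies (p2 implies not p2)), w0
2. Dia (p1 or p3), w0
3. not (Box (p2 implies not p2) implies (p2 implies not p2)), w0
4. Box (p2 implies not p2), w0
5. not (p2 implies not p2), w0
6. p2, w0
7. p2 implies not p2, w0
8. not p2, w0
Accessibility: w0Rw0
Branch closes: p2 and not p2 both at w0.
All branches of the tableau close; one closing branch shown above.

No, unsatisfiable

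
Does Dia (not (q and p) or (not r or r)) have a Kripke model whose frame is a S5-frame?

1. Dia (not (q and p) or (not r or r)), u
2. not (q and p) or (not r or r), v
3. not r or r, v
4. r, v
Accessibility: uRu, uRv, vRu, vRv

Satisfiable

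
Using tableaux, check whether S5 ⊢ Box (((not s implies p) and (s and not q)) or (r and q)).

Tableau for the negation not Box (((not s implies p) and (s and not q)) or (r and q)):
1. not Box (((not s implies p) and (s and not q)) or (r and q)), w0
2. not (((not s implies p) and (s and not q)) or (r and q)), w1   [neg-Box-rule on 1: fresh world w1, w0Rw1]
3. not ((not s implies p) and (s and not q)), w1   [neg-or-rule on 2]
4. not (r and q), w1   [neg-or-rule on 2]
5. not (s and not q), w1   [neg-and-rule on 3 (branches; this branch)]
6. not q, w1   [neg-and-rule on 4 (branches; this branch)]
7. not s, w1   [neg-and-rule on 5 (branches; this branch)]
Accessibility: w0Rw0, w0Rw1, w1Rw0, w1Rw1
The negation has an open branch (countermodel exists).

Not valid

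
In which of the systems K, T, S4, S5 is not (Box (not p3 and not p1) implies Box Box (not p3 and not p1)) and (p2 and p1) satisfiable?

K

T-tableau for the formula:
1. not (Box (not p3 and not p1) implies Box Box (not p3 and not p1)) and (p2 and p1), w0
2. not (Box (not p3 and not p1) implies Box Box (not p3 and not p1)), w0   [and-rule on 1]
3. p2 and p1, w0   [and-rule on 1]
4. Box (not p3 and not p1), w0   [neg-implies-rule on 2]
5. not Box Box (not p3 and not p1), w0   [neg-implies-rule on 2]
6. p2, w0   [and-rule on 3]
7. p1, w0   [and-rule on 3]
8. not p3 and not p1, w0   [Box-rule on 4 via w0Rw0]
9. not p3, w0   [and-rule on 8]
10. not p1, w0   [and-rule on 8]
Accessibility: w0Rw0
Branch closes: p1 and not p1 both at w0.
Every branch closes (one shown): unsatisfiable in T, hence also in S4, S5 (every S4/S5-frame is a T-frame).
K-tableau for the formula:
1. not (Box (not p3 and not p1) implies Box Box (not p3 and not p1)) and (p2 and p1), w0
2. not (Box (not p3 and not p1) implies Box Box (not p3 and not p1)), w0   [and-rule on 1]
3. p2 and p1, w0   [and-rule on 1]
4. Box (not p3 and not p1), w0   [neg-implies-rule on 2]
5. not Box Box (not p3 and not p1), w0   [neg-implies-rule on 2]
6. p2, w0   [and-rule on 3]
7. p1, w0   [and-rule on 3]
8. not Box (not p3 and not p1), w1   [neg-Box-rule on 5: fresh world w1, w0Rw1]
9. not p3 and not p1, w1   [Box-rule on 4 via w0Rw1]
10. not p3, w1   [and-rule on 9]
11. not p1, w1   [and-rule on 9]
12. not (not p3 and not p1), w2   [neg-Box-rule on 8: fresh world w2, w1Rw2]
13. p1, w2   [neg-and-rule on 12 (branches; this branch)]
Accessibility: w0Rw1, w1Rw2
Complete open branch: satisfiable in K.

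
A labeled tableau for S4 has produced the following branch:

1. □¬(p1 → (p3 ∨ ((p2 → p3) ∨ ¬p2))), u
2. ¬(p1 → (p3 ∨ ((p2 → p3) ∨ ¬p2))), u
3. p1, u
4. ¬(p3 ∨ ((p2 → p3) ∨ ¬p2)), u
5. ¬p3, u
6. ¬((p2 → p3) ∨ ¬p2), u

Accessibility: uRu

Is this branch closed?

Not closed

There is no literal clash: for every atom and world, at most one sign appears.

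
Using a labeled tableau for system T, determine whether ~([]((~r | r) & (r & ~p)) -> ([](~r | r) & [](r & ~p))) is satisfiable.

Unsatisfiable

1. ~([]((~r | r) & (r & ~p)) -> ([](~r | r) & [](r & ~p))), w0
2. []((~r | r) & (r & ~p)), w0
3. ~([](~r | r) & [](r & ~p)), w0
4. (~r | r) & (r & ~p), w0
5. ~r | r, w0
6. r & ~p, w0
7. r, w0
8. ~p, w0
9. ~[](r & ~p), w0
10. ~(r & ~p), w1
11. (~r | r) & (r & ~p), w1
12. ~r | r, w1
13. r & ~p, w1
14. r, w1
15. ~p, w1
16. p, w1
Accessibility: w0Rw0, w0Rw1, w1Rw1
Branch closes: p and ~p both at w1.
Every branch closes; the branch above is one of them.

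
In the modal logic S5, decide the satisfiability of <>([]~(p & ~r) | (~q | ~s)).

Yes, satisfiable

1. <>([]~(p & ~r) | (~q | ~s)), 0
2. []~(p & ~r) | (~q | ~s), 1
3. ~q | ~s, 1
4. ~s, 1
Accessibility: 0R0, 0R1, 1R0, 1R1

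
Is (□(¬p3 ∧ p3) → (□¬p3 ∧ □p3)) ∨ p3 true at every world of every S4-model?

Tableau for the negation ¬((□(¬p3 ∧ p3) → (□¬p3 ∧ □p3)) ∨ p3):
1. ¬((□(¬p3 ∧ p3) → (□¬p3 ∧ □p3)) ∨ p3), 0
2. ¬(□(¬p3 ∧ p3) → (□¬p3 ∧ □p3)), 0
3. ¬p3, 0
4. □(¬p3 ∧ p3), 0
5. ¬(□¬p3 ∧ □p3), 0
6. ¬p3 ∧ p3, 0
7. p3, 0
Accessibility: 0R0
Branch closes: p3 and ¬p3 both at 0.
All branches of the negation close; one closing branch shown above.

Yes, valid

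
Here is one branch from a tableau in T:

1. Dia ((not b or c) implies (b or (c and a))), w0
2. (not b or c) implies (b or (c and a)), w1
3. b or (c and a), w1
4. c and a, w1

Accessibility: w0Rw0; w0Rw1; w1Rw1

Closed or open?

No, open

No atom appears with both signs at the same world.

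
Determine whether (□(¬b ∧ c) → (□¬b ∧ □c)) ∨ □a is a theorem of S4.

Valid

Tableau for the negation ¬((□(¬b ∧ c) → (□¬b ∧ □c)) ∨ □a):
1. ¬((□(¬b ∧ c) → (□¬b ∧ □c)) ∨ □a), u
2. ¬(□(¬b ∧ c) → (□¬b ∧ □c)), u
3. ¬□a, u
4. □(¬b ∧ c), u
5. ¬(□¬b ∧ □c), u
6. ¬b ∧ c, u
7. ¬b, u
8. c, u
9. ¬□c, u
10. ¬a, v
11. ¬b ∧ c, v
12. ¬b, v
13. c, v
14. ¬c, w
15. ¬b ∧ c, w
16. ¬b, w
17. c, w
Accessibility: uRu, uRv, uRw, vRv, wRw
Branch closes: c and ¬c both at w.
Every branch of the negation's tableau closes; the branch above is one of them.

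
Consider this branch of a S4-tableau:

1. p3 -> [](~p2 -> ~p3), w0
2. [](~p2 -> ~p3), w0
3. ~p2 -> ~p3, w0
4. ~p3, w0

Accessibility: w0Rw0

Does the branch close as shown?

Open

No atom appears with both signs at the same world.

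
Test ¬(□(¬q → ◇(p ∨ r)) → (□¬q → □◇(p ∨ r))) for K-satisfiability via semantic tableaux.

No, unsatisfiable

1. ¬(□(¬q → ◇(p ∨ r)) → (□¬q → □◇(p ∨ r))), u
2. □(¬q → ◇(p ∨ r)), u
3. ¬(□¬q → □◇(p ∨ r)), u
4. □¬q, u
5. ¬□◇(p ∨ r), u
6. ¬◇(p ∨ r), v
7. ¬q → ◇(p ∨ r), v
8. ¬q, v
9. ◇(p ∨ r), v
10. p ∨ r, w
11. ¬(p ∨ r), w
12. ¬p, w
13. ¬r, w
14. r, w
Accessibility: uRv, vRw
Branch closes: r and ¬r both at w.
All branches of the tableau close; one closing branch shown above.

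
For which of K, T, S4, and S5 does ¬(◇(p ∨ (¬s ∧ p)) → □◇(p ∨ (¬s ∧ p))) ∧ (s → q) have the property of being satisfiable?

K, T, S4

S4-tableau for the formula:
1. ¬(◇(p ∨ (¬s ∧ p)) → □◇(p ∨ (¬s ∧ p))) ∧ (s → q), w0
2. ¬(◇(p ∨ (¬s ∧ p)) → □◇(p ∨ (¬s ∧ p))), w0
3. s → q, w0
4. ◇(p ∨ (¬s ∧ p)), w0
5. ¬□◇(p ∨ (¬s ∧ p)), w0
6. q, w0
7. p ∨ (¬s ∧ p), w1
8. ¬s ∧ p, w1
9. ¬s, w1
10. p, w1
11. ¬◇(p ∨ (¬s ∧ p)), w2
12. ¬(p ∨ (¬s ∧ p)), w2
13. ¬p, w2
14. ¬(¬s ∧ p), w2
Accessibility: w0Rw0, w0Rw1, w0Rw2, w1Rw1, w2Rw2
Complete open branch: satisfiable in S4, hence also in K, T (this S4-model is also a K-model and a T-model).
S5-tableau for the formula:
1. ¬(◇(p ∨ (¬s ∧ p)) → □◇(p ∨ (¬s ∧ p))) ∧ (s → q), w0
2. ¬(◇(p ∨ (¬s ∧ p)) → □◇(p ∨ (¬s ∧ p))), w0
3. s → q, w0
4. ◇(p ∨ (¬s ∧ p)), w0
5. ¬□◇(p ∨ (¬s ∧ p)), w0
6. q, w0
7. p ∨ (¬s ∧ p), w1
8. ¬s ∧ p, w1
9. ¬s, w1
10. p, w1
11. ¬◇(p ∨ (¬s ∧ p)), w2
12. ¬(p ∨ (¬s ∧ p)), w0
13. ¬p, w0
14. ¬(¬s ∧ p), w0
15. ¬(p ∨ (¬s ∧ p)), w1
16. ¬p, w1
17. ¬(¬s ∧ p), w1
Accessibility: w0Rw0, w0Rw1, w0Rw2, w1Rw0, w1Rw1, w1Rw2, w2Rw0, w2Rw1, w2Rw2
Branch closes: p and ¬p both at w1.
Every branch closes (one shown): unsatisfiable in S5.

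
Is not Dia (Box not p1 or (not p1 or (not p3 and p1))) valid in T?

Tableau for the negation Dia (Box not p1 or (not p1 or (not p3 and p1))):
1. Dia (Box not p1 or (not p1 or (not p3 and p1))), w0
2. Box not p1 or (not p1 or (not p3 and p1)), w1
3. not p1 or (not p3 and p1), w1
4. not p3 and p1, w1
5. not p3, w1
6. p1, w1
Accessibility: w0Rw0, w0Rw1, w1Rw1
The negation has an open branch (countermodel exists).

Not valid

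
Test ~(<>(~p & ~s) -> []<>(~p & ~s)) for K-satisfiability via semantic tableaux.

Yes, satisfiable

1. ~(<>(~p & ~s) -> []<>(~p & ~s)), u
2. <>(~p & ~s), u   [~->-rule on 1]
3. ~[]<>(~p & ~s), u   [~->-rule on 1]
4. ~p & ~s, v   [<>-rule on 2: fresh world v, uRv]
5. ~p, v   [&-rule on 4]
6. ~s, v   [&-rule on 4]
7. ~<>(~p & ~s), w   [~[]-rule on 3: fresh world w, uRw]
Accessibility: uRv, uRw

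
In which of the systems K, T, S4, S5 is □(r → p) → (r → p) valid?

T-tableau for the negation ¬(□(r → p) → (r → p)):
1. ¬(□(r → p) → (r → p)), u
2. □(r → p), u   [¬→-rule on 1]
3. ¬(r → p), u   [¬→-rule on 1]
4. r, u   [¬→-rule on 3]
5. ¬p, u   [¬→-rule on 3]
6. r → p, u   [□-rule on 2 via uRu]
7. p, u   [→-rule on 6 (branches; this branch)]
Accessibility: uRu
Branch closes: p and ¬p both at u.
Every branch closes (one shown): valid in T, hence also in S4, S5 (every theorem of T is a theorem of S4 and S5).
K-tableau for the negation ¬(□(r → p) → (r → p)):
1. ¬(□(r → p) → (r → p)), u
2. □(r → p), u   [¬→-rule on 1]
3. ¬(r → p), u   [¬→-rule on 1]
4. r, u   [¬→-rule on 3]
5. ¬p, u   [¬→-rule on 3]
Complete open branch: countermodel on a K-frame, so not valid in K.

T, S4, S5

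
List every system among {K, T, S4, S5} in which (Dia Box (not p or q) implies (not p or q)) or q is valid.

S5-tableau for the negation not ((Dia Box (not p or q) implies (not p or q)) or q):
1. not ((Dia Box (not p or q) implies (not p or q)) or q), u
2. not (Dia Box (not p or q) implies (not p or q)), u
3. not q, u
4. Dia Box (not p or q), u
5. not (not p or q), u
6. p, u
7. Box (not p or q), v
8. not p or q, u
9. not p or q, v
10. q, u
Accessibility: uRu, uRv, vRu, vRv
Branch closes: q and not q both at u.
Every branch closes (one shown): valid in S5.
S4-tableau for the negation not ((Dia Box (not p or q) implies (not p or q)) or q):
1. not ((Dia Box (not p or q) implies (not p or q)) or q), u
2. not (Dia Box (not p or q) implies (not p or q)), u
3. not q, u
4. Dia Box (not p or q), u
5. not (not p or q), u
6. p, u
7. Box (not p or q), v
8. not p or q, v
9. q, v
Accessibility: uRu, uRv, vRv
Complete open branch: countermodel on an S4-frame, so not valid in S4, nor in K, T (the same frame is also a K-frame and a T-frame).

S5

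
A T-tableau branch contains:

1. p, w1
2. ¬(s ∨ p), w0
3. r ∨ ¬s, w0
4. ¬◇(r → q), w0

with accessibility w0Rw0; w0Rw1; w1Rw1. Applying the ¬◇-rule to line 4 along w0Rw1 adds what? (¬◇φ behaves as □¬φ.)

¬(r → q), w1

¬◇φ behaves as □¬φ: propagate the negated body to each accessible world.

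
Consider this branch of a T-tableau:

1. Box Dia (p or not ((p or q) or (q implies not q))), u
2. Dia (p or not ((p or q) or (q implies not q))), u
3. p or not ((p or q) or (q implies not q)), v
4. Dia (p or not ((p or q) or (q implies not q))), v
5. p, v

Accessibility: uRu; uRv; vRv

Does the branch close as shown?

Open

There is no literal clash: for every atom and world, at most one sign appears.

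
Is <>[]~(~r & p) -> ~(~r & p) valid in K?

Tableau for the negation ~(<>[]~(~r & p) -> ~(~r & p)):
1. ~(<>[]~(~r & p) -> ~(~r & p)), 0
2. <>[]~(~r & p), 0
3. ~r & p, 0
4. ~r, 0
5. p, 0
6. []~(~r & p), 1
Accessibility: 0R1
The negation has an open branch (countermodel exists).

Invalid (countermodel exists)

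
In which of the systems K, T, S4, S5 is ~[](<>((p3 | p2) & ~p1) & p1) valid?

T, S4, S5

K-tableau for the negation [](<>((p3 | p2) & ~p1) & p1):
1. [](<>((p3 | p2) & ~p1) & p1), 0
Complete open branch: countermodel on a K-frame, so not valid in K.
T-tableau for the negation [](<>((p3 | p2) & ~p1) & p1):
1. [](<>((p3 | p2) & ~p1) & p1), 0
2. <>((p3 | p2) & ~p1) & p1, 0   [[]-rule on 1 via 0R0]
3. <>((p3 | p2) & ~p1), 0   [&-rule on 2]
4. p1, 0   [&-rule on 2]
5. (p3 | p2) & ~p1, 1   [<>-rule on 3: fresh world 1, 0R1]
6. p3 | p2, 1   [&-rule on 5]
7. ~p1, 1   [&-rule on 5]
8. <>((p3 | p2) & ~p1) & p1, 1   [[]-rule on 1 via 0R1]
9. <>((p3 | p2) & ~p1), 1   [&-rule on 8]
10. p1, 1   [&-rule on 8]
Accessibility: 0R0, 0R1, 1R1
Branch closes: p1 and ~p1 both at 1.
Every branch closes (one shown): valid in T, hence also in S4, S5 (every theorem of T is a theorem of S4 and S5).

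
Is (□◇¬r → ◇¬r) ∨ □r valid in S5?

Tableau for the negation ¬((□◇¬r → ◇¬r) ∨ □r):
1. ¬((□◇¬r → ◇¬r) ∨ □r), 0
2. ¬(□◇¬r → ◇¬r), 0   [¬∨-rule on 1]
3. ¬□r, 0   [¬∨-rule on 1]
4. □◇¬r, 0   [¬→-rule on 2]
5. ¬◇¬r, 0   [¬→-rule on 2]
6. ◇¬r, 0   [□-rule on 4 via 0R0]
7. r, 0   [¬◇-rule on 5 via 0R0]
8. ¬r, 1   [¬□-rule on 3: fresh world 1, 0R1]
9. ◇¬r, 1   [□-rule on 4 via 0R1]
10. r, 1   [¬◇-rule on 5 via 0R1]
Accessibility: 0R0, 0R1, 1R0, 1R1
Branch closes: r and ¬r both at 1.
Every branch of the negation's tableau closes; the branch above is one of them.

Valid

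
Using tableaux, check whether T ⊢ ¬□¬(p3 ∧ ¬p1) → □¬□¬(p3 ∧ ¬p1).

Tableau for the negation ¬(¬□¬(p3 ∧ ¬p1) → □¬□¬(p3 ∧ ¬p1)):
1. ¬(¬□¬(p3 ∧ ¬p1) → □¬□¬(p3 ∧ ¬p1)), u
2. ¬□¬(p3 ∧ ¬p1), u
3. ¬□¬□¬(p3 ∧ ¬p1), u
4. p3 ∧ ¬p1, v
5. p3, v
6. ¬p1, v
7. □¬(p3 ∧ ¬p1), w
8. ¬(p3 ∧ ¬p1), w
9. p1, w
Accessibility: uRu, uRv, uRw, vRv, wRw
The negation has an open branch (countermodel exists).

No, not valid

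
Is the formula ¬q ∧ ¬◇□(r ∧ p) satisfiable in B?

Satisfiable (open branch found)

1. ¬q ∧ ¬◇□(r ∧ p), 0
2. ¬q, 0
3. ¬◇□(r ∧ p), 0
4. ¬□(r ∧ p), 0
5. ¬(r ∧ p), 1
6. ¬□(r ∧ p), 1
7. ¬p, 1
8. ¬(r ∧ p), 2
9. ¬p, 2
Accessibility: 0R0, 0R1, 1R0, 1R1, 1R2, 2R1, 2R2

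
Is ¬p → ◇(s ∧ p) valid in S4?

Tableau for the negation ¬(¬p → ◇(s ∧ p)):
1. ¬(¬p → ◇(s ∧ p)), w0
2. ¬p, w0
3. ¬◇(s ∧ p), w0
4. ¬(s ∧ p), w0
Accessibility: w0Rw0
The negation has an open branch (countermodel exists).

Not valid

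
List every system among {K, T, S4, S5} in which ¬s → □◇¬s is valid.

S5

S4-tableau for the negation ¬(¬s → □◇¬s):
1. ¬(¬s → □◇¬s), u
2. ¬s, u
3. ¬□◇¬s, u
4. ¬◇¬s, v
5. s, v
Accessibility: uRu, uRv, vRv
Complete open branch: countermodel on an S4-frame, so not valid in S4, nor in K, T (the same frame is also a K-frame and a T-frame).
S5-tableau for the negation ¬(¬s → □◇¬s):
1. ¬(¬s → □◇¬s), u
2. ¬s, u
3. ¬□◇¬s, u
4. ¬◇¬s, v
5. s, u
Accessibility: uRu, uRv, vRu, vRv
Branch closes: s and ¬s both at u.
Every branch closes (one shown): valid in S5.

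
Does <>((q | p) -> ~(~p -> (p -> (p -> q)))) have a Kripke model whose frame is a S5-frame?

1. <>((q | p) -> ~(~p -> (p -> (p -> q)))), w0
2. (q | p) -> ~(~p -> (p -> (p -> q))), w1
3. ~(q | p), w1
4. ~q, w1
5. ~p, w1
Accessibility: w0Rw0, w0Rw1, w1Rw0, w1Rw1

Satisfiable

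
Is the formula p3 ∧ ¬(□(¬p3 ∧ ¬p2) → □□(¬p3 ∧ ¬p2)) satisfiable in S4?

1. p3 ∧ ¬(□(¬p3 ∧ ¬p2) → □□(¬p3 ∧ ¬p2)), u
2. p3, u
3. ¬(□(¬p3 ∧ ¬p2) → □□(¬p3 ∧ ¬p2)), u
4. □(¬p3 ∧ ¬p2), u
5. ¬□□(¬p3 ∧ ¬p2), u
6. ¬p3 ∧ ¬p2, u
7. ¬p3, u
8. ¬p2, u
Accessibility: uRu
Branch closes: p3 and ¬p3 both at u.
All branches of the tableau close; one closing branch shown above.

Unsatisfiable (every branch closes)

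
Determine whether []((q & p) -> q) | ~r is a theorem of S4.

Tableau for the negation ~([]((q & p) -> q) | ~r):
1. ~([]((q & p) -> q) | ~r), u
2. ~[]((q & p) -> q), u
3. r, u
4. ~((q & p) -> q), v
5. q & p, v
6. ~q, v
7. q, v
8. p, v
Accessibility: uRu, uRv, vRv
Branch closes: q and ~q both at v.
All branches of the negation close; one closing branch shown above.

Valid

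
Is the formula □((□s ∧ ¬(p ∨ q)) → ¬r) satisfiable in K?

Satisfiable (open branch found)

1. □((□s ∧ ¬(p ∨ q)) → ¬r), u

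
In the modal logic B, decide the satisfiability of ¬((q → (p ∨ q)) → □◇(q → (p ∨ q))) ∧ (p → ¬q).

1. ¬((q → (p ∨ q)) → □◇(q → (p ∨ q))) ∧ (p → ¬q), 0
2. ¬((q → (p ∨ q)) → □◇(q → (p ∨ q))), 0   [∧-rule on 1]
3. p → ¬q, 0   [∧-rule on 1]
4. q → (p ∨ q), 0   [¬→-rule on 2]
5. ¬□◇(q → (p ∨ q)), 0   [¬→-rule on 2]
6. ¬p, 0   [→-rule on 3 (branches; this branch)]
7. p ∨ q, 0   [→-rule on 4 (branches; this branch)]
8. q, 0   [∨-rule on 7 (branches; this branch)]
9. ¬◇(q → (p ∨ q)), 1   [¬□-rule on 5: fresh world 1, 0R1]
10. ¬(q → (p ∨ q)), 0   [¬◇-rule on 9 via 1R0]
11. ¬(p ∨ q), 0   [¬→-rule on 10]
12. ¬q, 0   [¬∨-rule on 11]
Accessibility: 0R0, 0R1, 1R0, 1R1
Branch closes: q and ¬q both at 0.
Every branch closes; the branch above is one of them.

Unsatisfiable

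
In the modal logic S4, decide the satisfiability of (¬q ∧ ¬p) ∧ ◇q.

1. (¬q ∧ ¬p) ∧ ◇q, u
2. ¬q ∧ ¬p, u
3. ◇q, u
4. ¬q, u
5. ¬p, u
6. q, v
Accessibility: uRu, uRv, vRv

Satisfiable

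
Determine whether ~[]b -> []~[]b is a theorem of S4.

Not valid

Tableau for the negation ~(~[]b -> []~[]b):
1. ~(~[]b -> []~[]b), w0
2. ~[]b, w0   [~->-rule on 1]
3. ~[]~[]b, w0   [~->-rule on 1]
4. ~b, w1   [~[]-rule on 2: fresh world w1, w0Rw1]
5. []b, w2   [~[]-rule on 3: fresh world w2, w0Rw2]
6. b, w2   [[]-rule on 5 via w2Rw2]
Accessibility: w0Rw0, w0Rw1, w0Rw2, w1Rw1, w2Rw2
The negation has an open branch (countermodel exists).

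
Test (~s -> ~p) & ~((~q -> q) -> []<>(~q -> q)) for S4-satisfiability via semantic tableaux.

Satisfiable

1. (~s -> ~p) & ~((~q -> q) -> []<>(~q -> q)), 0
2. ~s -> ~p, 0   [&-rule on 1]
3. ~((~q -> q) -> []<>(~q -> q)), 0   [&-rule on 1]
4. ~q -> q, 0   [~->-rule on 3]
5. ~[]<>(~q -> q), 0   [~->-rule on 3]
6. ~p, 0   [->-rule on 2 (branches; this branch)]
7. q, 0   [->-rule on 4 (branches; this branch)]
8. ~<>(~q -> q), 1   [~[]-rule on 5: fresh world 1, 0R1]
9. ~(~q -> q), 1   [~<>-rule on 8 via 1R1]
10. ~q, 1   [~->-rule on 9]
Accessibility: 0R0, 0R1, 1R1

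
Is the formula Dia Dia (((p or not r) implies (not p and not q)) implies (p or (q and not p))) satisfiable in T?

1. Dia Dia (((p or not r) implies (not p and not q)) implies (p or (q and not p))), u
2. Dia (((p or not r) implies (not p and not q)) implies (p or (q and not p))), v
3. ((p or not r) implies (not p and not q)) implies (p or (q and not p)), w
4. p or (q and not p), w
5. q and not p, w
6. q, w
7. not p, w
Accessibility: uRu, uRv, vRv, vRw, wRw

Yes, satisfiable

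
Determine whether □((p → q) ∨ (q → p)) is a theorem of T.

Tableau for the negation ¬□((p → q) ∨ (q → p)):
1. ¬□((p → q) ∨ (q → p)), u
2. ¬((p → q) ∨ (q → p)), v
3. ¬(p → q), v
4. ¬(q → p), v
5. p, v
6. ¬q, v
7. q, v
8. ¬p, v
Accessibility: uRu, uRv, vRv
Branch closes: q and ¬q both at v.
All branches of the negation close; one closing branch shown above.

Valid in T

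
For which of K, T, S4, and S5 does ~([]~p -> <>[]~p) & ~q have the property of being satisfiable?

K

K-tableau for the formula:
1. ~([]~p -> <>[]~p) & ~q, w0
2. ~([]~p -> <>[]~p), w0
3. ~q, w0
4. []~p, w0
5. ~<>[]~p, w0
Complete open branch: satisfiable in K.
T-tableau for the formula:
1. ~([]~p -> <>[]~p) & ~q, w0
2. ~([]~p -> <>[]~p), w0
3. ~q, w0
4. []~p, w0
5. ~<>[]~p, w0
6. ~p, w0
7. ~[]~p, w0
8. p, w1
9. ~p, w1
Accessibility: w0Rw0, w0Rw1, w1Rw1
Branch closes: p and ~p both at w1.
Every branch closes (one shown): unsatisfiable in T, hence also in S4, S5 (every S4/S5-frame is a T-frame).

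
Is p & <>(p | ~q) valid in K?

No, not valid

Tableau for the negation ~(p & <>(p | ~q)):
1. ~(p & <>(p | ~q)), u
2. ~<>(p | ~q), u
The negation has an open branch (countermodel exists).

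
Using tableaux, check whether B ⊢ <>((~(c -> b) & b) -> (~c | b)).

Tableau for the negation ~<>((~(c -> b) & b) -> (~c | b)):
1. ~<>((~(c -> b) & b) -> (~c | b)), 0
2. ~((~(c -> b) & b) -> (~c | b)), 0
3. ~(c -> b) & b, 0
4. ~(~c | b), 0
5. ~(c -> b), 0
6. b, 0
7. c, 0
8. ~b, 0
Accessibility: 0R0
Branch closes: b and ~b both at 0.
All branches of the negation close; one closing branch shown above.

Valid in B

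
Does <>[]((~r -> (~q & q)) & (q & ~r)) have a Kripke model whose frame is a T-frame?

1. <>[]((~r -> (~q & q)) & (q & ~r)), w0
2. []((~r -> (~q & q)) & (q & ~r)), w1   [<>-rule on 1: fresh world w1, w0Rw1]
3. (~r -> (~q & q)) & (q & ~r), w1   [[]-rule on 2 via w1Rw1]
4. ~r -> (~q & q), w1   [&-rule on 3]
5. q & ~r, w1   [&-rule on 3]
6. q, w1   [&-rule on 5]
7. ~r, w1   [&-rule on 5]
8. ~q & q, w1   [->-rule on 4 (branches; this branch)]
9. ~q, w1   [&-rule on 8]
Accessibility: w0Rw0, w0Rw1, w1Rw1
Branch closes: q and ~q both at w1.
Every branch closes; the branch above is one of them.

Unsatisfiable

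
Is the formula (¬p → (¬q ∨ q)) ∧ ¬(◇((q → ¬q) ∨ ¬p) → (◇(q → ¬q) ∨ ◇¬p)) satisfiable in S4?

1. (¬p → (¬q ∨ q)) ∧ ¬(◇((q → ¬q) ∨ ¬p) → (◇(q → ¬q) ∨ ◇¬p)), 0
2. ¬p → (¬q ∨ q), 0
3. ¬(◇((q → ¬q) ∨ ¬p) → (◇(q → ¬q) ∨ ◇¬p)), 0
4. ◇((q → ¬q) ∨ ¬p), 0
5. ¬(◇(q → ¬q) ∨ ◇¬p), 0
6. ¬◇(q → ¬q), 0
7. ¬◇¬p, 0
8. ¬(q → ¬q), 0
9. q, 0
10. p, 0
11. ¬q ∨ q, 0
12. (q → ¬q) ∨ ¬p, 1
13. ¬(q → ¬q), 1
14. q, 1
15. p, 1
16. q → ¬q, 1
17. ¬q, 1
Accessibility: 0R0, 0R1, 1R1
Branch closes: q and ¬q both at 1.
All branches of the tableau close; one closing branch shown above.

No, unsatisfiable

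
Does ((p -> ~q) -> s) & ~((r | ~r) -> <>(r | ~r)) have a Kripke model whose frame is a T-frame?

1. ((p -> ~q) -> s) & ~((r | ~r) -> <>(r | ~r)), w0
2. (p -> ~q) -> s, w0
3. ~((r | ~r) -> <>(r | ~r)), w0
4. r | ~r, w0
5. ~<>(r | ~r), w0
6. ~(r | ~r), w0
7. ~r, w0
8. r, w0
Accessibility: w0Rw0
Branch closes: r and ~r both at w0.
(One branch shown.) All branches close.

Unsatisfiable (every branch closes)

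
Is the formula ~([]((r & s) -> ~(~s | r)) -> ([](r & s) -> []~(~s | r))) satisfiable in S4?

1. ~([]((r & s) -> ~(~s | r)) -> ([](r & s) -> []~(~s | r))), w0
2. []((r & s) -> ~(~s | r)), w0
3. ~([](r & s) -> []~(~s | r)), w0
4. [](r & s), w0
5. ~[]~(~s | r), w0
6. (r & s) -> ~(~s | r), w0
7. r & s, w0
8. r, w0
9. s, w0
10. ~(~s | r), w0
11. ~r, w0
Accessibility: w0Rw0
Branch closes: r and ~r both at w0.
(One branch shown.) All branches close.

Unsatisfiable (every branch closes)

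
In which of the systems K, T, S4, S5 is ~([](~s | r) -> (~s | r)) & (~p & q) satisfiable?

K

T-tableau for the formula:
1. ~([](~s | r) -> (~s | r)) & (~p & q), u
2. ~([](~s | r) -> (~s | r)), u
3. ~p & q, u
4. [](~s | r), u
5. ~(~s | r), u
6. ~p, u
7. q, u
8. s, u
9. ~r, u
10. ~s | r, u
11. r, u
Accessibility: uRu
Branch closes: r and ~r both at u.
Every branch closes (one shown): unsatisfiable in T, hence also in S4, S5 (every S4/S5-frame is a T-frame).
K-tableau for the formula:
1. ~([](~s | r) -> (~s | r)) & (~p & q), u
2. ~([](~s | r) -> (~s | r)), u
3. ~p & q, u
4. [](~s | r), u
5. ~(~s | r), u
6. ~p, u
7. q, u
8. s, u
9. ~r, u
Complete open branch: satisfiable in K.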